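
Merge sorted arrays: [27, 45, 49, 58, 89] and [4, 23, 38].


Take 4 from B
Take 23 from B
Take 27 from A
Take 38 from B

Merged: [4, 23, 27, 38, 45, 49, 58, 89]


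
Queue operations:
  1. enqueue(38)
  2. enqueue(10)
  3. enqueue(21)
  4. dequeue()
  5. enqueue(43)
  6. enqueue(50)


enqueue(38) -> [38]
enqueue(10) -> [38, 10]
enqueue(21) -> [38, 10, 21]
dequeue()->38, [10, 21]
enqueue(43) -> [10, 21, 43]
enqueue(50) -> [10, 21, 43, 50]

Final queue: [10, 21, 43, 50]


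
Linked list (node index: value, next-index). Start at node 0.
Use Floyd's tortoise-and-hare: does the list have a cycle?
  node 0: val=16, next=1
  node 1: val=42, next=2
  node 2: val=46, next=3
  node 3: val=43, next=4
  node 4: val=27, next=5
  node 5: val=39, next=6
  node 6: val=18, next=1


Floyd's tortoise (slow, +1) and hare (fast, +2):
  init: slow=0, fast=0
  step 1: slow=1, fast=2
  step 2: slow=2, fast=4
  step 3: slow=3, fast=6
  step 4: slow=4, fast=2
  step 5: slow=5, fast=4
  step 6: slow=6, fast=6
  slow == fast at node 6: cycle detected

Cycle: yes


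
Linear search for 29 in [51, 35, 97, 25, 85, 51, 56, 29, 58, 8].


i=0: 51!=29
i=1: 35!=29
i=2: 97!=29
i=3: 25!=29
i=4: 85!=29
i=5: 51!=29
i=6: 56!=29
i=7: 29==29 found!

Found at 7, 8 comps


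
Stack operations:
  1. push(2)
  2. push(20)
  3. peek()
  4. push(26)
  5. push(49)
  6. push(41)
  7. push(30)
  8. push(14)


push(2) -> [2]
push(20) -> [2, 20]
peek()->20
push(26) -> [2, 20, 26]
push(49) -> [2, 20, 26, 49]
push(41) -> [2, 20, 26, 49, 41]
push(30) -> [2, 20, 26, 49, 41, 30]
push(14) -> [2, 20, 26, 49, 41, 30, 14]

Final stack: [2, 20, 26, 49, 41, 30, 14]


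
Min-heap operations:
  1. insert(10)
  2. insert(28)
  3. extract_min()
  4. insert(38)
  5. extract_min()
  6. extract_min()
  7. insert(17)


insert(10) -> [10]
insert(28) -> [10, 28]
extract_min()->10, [28]
insert(38) -> [28, 38]
extract_min()->28, [38]
extract_min()->38, []
insert(17) -> [17]

Final heap: [17]


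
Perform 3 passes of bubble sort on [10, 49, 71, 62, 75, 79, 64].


Initial: [10, 49, 71, 62, 75, 79, 64]
Pass 1: [10, 49, 62, 71, 75, 64, 79] (2 swaps)
Pass 2: [10, 49, 62, 71, 64, 75, 79] (1 swaps)
Pass 3: [10, 49, 62, 64, 71, 75, 79] (1 swaps)

After 3 passes: [10, 49, 62, 64, 71, 75, 79]


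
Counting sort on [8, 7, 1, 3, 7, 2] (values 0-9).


Input: [8, 7, 1, 3, 7, 2]
Counts: [0, 1, 1, 1, 0, 0, 0, 2, 1, 0]

Sorted: [1, 2, 3, 7, 7, 8]


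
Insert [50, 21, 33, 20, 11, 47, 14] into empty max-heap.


Insert 50: [50]
Insert 21: [50, 21]
Insert 33: [50, 21, 33]
Insert 20: [50, 21, 33, 20]
Insert 11: [50, 21, 33, 20, 11]
Insert 47: [50, 21, 47, 20, 11, 33]
Insert 14: [50, 21, 47, 20, 11, 33, 14]

Final heap: [50, 21, 47, 20, 11, 33, 14]


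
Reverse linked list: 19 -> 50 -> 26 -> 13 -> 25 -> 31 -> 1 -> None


Step 1: curr=19, set curr.next=prev(None) | reversed so far: 19
Step 2: curr=50, set curr.next=prev(19) | reversed so far: 50 -> 19
Step 3: curr=26, set curr.next=prev(50) | reversed so far: 26 -> 50 -> 19
Step 4: curr=13, set curr.next=prev(26) | reversed so far: 13 -> 26 -> 50 -> 19
Step 5: curr=25, set curr.next=prev(13) | reversed so far: 25 -> 13 -> 26 -> 50 -> 19
Step 6: curr=31, set curr.next=prev(25) | reversed so far: 31 -> 25 -> 13 -> 26 -> 50 -> 19
Step 7: curr=1, set curr.next=prev(31) | reversed so far: 1 -> 31 -> 25 -> 13 -> 26 -> 50 -> 19

1 -> 31 -> 25 -> 13 -> 26 -> 50 -> 19 -> None


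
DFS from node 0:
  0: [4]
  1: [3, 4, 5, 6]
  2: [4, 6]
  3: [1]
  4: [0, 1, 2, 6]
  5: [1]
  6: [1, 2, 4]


Visit 0, push [4]
Visit 4, push [6, 2, 1]
Visit 1, push [6, 5, 3]
Visit 3, push []
Visit 5, push []
Visit 6, push [2]
Visit 2, push []

DFS order: [0, 4, 1, 3, 5, 6, 2]


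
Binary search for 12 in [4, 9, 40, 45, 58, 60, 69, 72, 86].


Step 1: lo=0, hi=8, mid=4, val=58
Step 2: lo=0, hi=3, mid=1, val=9
Step 3: lo=2, hi=3, mid=2, val=40

Not found


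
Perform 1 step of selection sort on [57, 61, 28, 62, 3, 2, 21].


Initial: [57, 61, 28, 62, 3, 2, 21]
Step 1: min=2 at 5
  Swap: [2, 61, 28, 62, 3, 57, 21]

After 1 step: [2, 61, 28, 62, 3, 57, 21]


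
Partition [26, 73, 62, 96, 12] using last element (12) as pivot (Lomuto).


Pivot: 12
Place pivot at 0: [12, 73, 62, 96, 26]

Partitioned: [12, 73, 62, 96, 26]


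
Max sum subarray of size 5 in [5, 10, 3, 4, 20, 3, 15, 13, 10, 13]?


[0:5]: 42
[1:6]: 40
[2:7]: 45
[3:8]: 55
[4:9]: 61
[5:10]: 54

Max: 61 at [4:9]


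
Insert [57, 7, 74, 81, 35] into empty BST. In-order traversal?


Insert 57: root
Insert 7: L from 57
Insert 74: R from 57
Insert 81: R from 57 -> R from 74
Insert 35: L from 57 -> R from 7

In-order: [7, 35, 57, 74, 81]


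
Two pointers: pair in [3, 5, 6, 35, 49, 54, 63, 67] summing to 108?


lo=0(3)+hi=7(67)=70
lo=1(5)+hi=7(67)=72
lo=2(6)+hi=7(67)=73
lo=3(35)+hi=7(67)=102
lo=4(49)+hi=7(67)=116
lo=4(49)+hi=6(63)=112
lo=4(49)+hi=5(54)=103

No pair found


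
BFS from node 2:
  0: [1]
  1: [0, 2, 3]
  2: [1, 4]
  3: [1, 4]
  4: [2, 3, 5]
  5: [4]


Visit 2, enqueue [1, 4]
Visit 1, enqueue [0, 3]
Visit 4, enqueue [5]
Visit 0, enqueue []
Visit 3, enqueue []
Visit 5, enqueue []

BFS order: [2, 1, 4, 0, 3, 5]


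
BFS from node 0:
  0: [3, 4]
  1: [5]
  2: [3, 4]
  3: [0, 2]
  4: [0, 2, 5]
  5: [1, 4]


Visit 0, enqueue [3, 4]
Visit 3, enqueue [2]
Visit 4, enqueue [5]
Visit 2, enqueue []
Visit 5, enqueue [1]
Visit 1, enqueue []

BFS order: [0, 3, 4, 2, 5, 1]


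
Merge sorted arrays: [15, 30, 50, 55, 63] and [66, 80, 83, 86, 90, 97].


Take 15 from A
Take 30 from A
Take 50 from A
Take 55 from A
Take 63 from A

Merged: [15, 30, 50, 55, 63, 66, 80, 83, 86, 90, 97]


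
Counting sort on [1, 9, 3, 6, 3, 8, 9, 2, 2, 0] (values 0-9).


Input: [1, 9, 3, 6, 3, 8, 9, 2, 2, 0]
Counts: [1, 1, 2, 2, 0, 0, 1, 0, 1, 2]

Sorted: [0, 1, 2, 2, 3, 3, 6, 8, 9, 9]


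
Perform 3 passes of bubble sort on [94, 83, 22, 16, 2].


Initial: [94, 83, 22, 16, 2]
Pass 1: [83, 22, 16, 2, 94] (4 swaps)
Pass 2: [22, 16, 2, 83, 94] (3 swaps)
Pass 3: [16, 2, 22, 83, 94] (2 swaps)

After 3 passes: [16, 2, 22, 83, 94]


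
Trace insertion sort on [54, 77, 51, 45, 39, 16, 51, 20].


Initial: [54, 77, 51, 45, 39, 16, 51, 20]
Insert 77: [54, 77, 51, 45, 39, 16, 51, 20]
Insert 51: [51, 54, 77, 45, 39, 16, 51, 20]
Insert 45: [45, 51, 54, 77, 39, 16, 51, 20]
Insert 39: [39, 45, 51, 54, 77, 16, 51, 20]
Insert 16: [16, 39, 45, 51, 54, 77, 51, 20]
Insert 51: [16, 39, 45, 51, 51, 54, 77, 20]
Insert 20: [16, 20, 39, 45, 51, 51, 54, 77]

Sorted: [16, 20, 39, 45, 51, 51, 54, 77]


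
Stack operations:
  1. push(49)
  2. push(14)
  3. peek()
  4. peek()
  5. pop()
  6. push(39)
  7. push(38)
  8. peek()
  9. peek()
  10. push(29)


push(49) -> [49]
push(14) -> [49, 14]
peek()->14
peek()->14
pop()->14, [49]
push(39) -> [49, 39]
push(38) -> [49, 39, 38]
peek()->38
peek()->38
push(29) -> [49, 39, 38, 29]

Final stack: [49, 39, 38, 29]


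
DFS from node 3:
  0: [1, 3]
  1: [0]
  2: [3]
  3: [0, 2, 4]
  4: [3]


Visit 3, push [4, 2, 0]
Visit 0, push [1]
Visit 1, push []
Visit 2, push []
Visit 4, push []

DFS order: [3, 0, 1, 2, 4]


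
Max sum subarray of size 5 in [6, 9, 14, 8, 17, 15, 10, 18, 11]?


[0:5]: 54
[1:6]: 63
[2:7]: 64
[3:8]: 68
[4:9]: 71

Max: 71 at [4:9]


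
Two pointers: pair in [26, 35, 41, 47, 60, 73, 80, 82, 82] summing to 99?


lo=0(26)+hi=8(82)=108
lo=0(26)+hi=7(82)=108
lo=0(26)+hi=6(80)=106
lo=0(26)+hi=5(73)=99

Yes: 26+73=99


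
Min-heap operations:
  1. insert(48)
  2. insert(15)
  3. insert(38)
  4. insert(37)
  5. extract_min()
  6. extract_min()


insert(48) -> [48]
insert(15) -> [15, 48]
insert(38) -> [15, 48, 38]
insert(37) -> [15, 37, 38, 48]
extract_min()->15, [37, 48, 38]
extract_min()->37, [38, 48]

Final heap: [38, 48]


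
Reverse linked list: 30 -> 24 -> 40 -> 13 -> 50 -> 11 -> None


Step 1: curr=30, set curr.next=prev(None) | reversed so far: 30
Step 2: curr=24, set curr.next=prev(30) | reversed so far: 24 -> 30
Step 3: curr=40, set curr.next=prev(24) | reversed so far: 40 -> 24 -> 30
Step 4: curr=13, set curr.next=prev(40) | reversed so far: 13 -> 40 -> 24 -> 30
Step 5: curr=50, set curr.next=prev(13) | reversed so far: 50 -> 13 -> 40 -> 24 -> 30
Step 6: curr=11, set curr.next=prev(50) | reversed so far: 11 -> 50 -> 13 -> 40 -> 24 -> 30

11 -> 50 -> 13 -> 40 -> 24 -> 30 -> None


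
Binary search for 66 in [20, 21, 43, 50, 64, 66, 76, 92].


Step 1: lo=0, hi=7, mid=3, val=50
Step 2: lo=4, hi=7, mid=5, val=66

Found at index 5


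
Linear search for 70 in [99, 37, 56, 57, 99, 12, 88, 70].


i=0: 99!=70
i=1: 37!=70
i=2: 56!=70
i=3: 57!=70
i=4: 99!=70
i=5: 12!=70
i=6: 88!=70
i=7: 70==70 found!

Found at 7, 8 comps


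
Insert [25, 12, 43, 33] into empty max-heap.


Insert 25: [25]
Insert 12: [25, 12]
Insert 43: [43, 12, 25]
Insert 33: [43, 33, 25, 12]

Final heap: [43, 33, 25, 12]


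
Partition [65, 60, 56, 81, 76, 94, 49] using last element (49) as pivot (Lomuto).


Pivot: 49
Place pivot at 0: [49, 60, 56, 81, 76, 94, 65]

Partitioned: [49, 60, 56, 81, 76, 94, 65]


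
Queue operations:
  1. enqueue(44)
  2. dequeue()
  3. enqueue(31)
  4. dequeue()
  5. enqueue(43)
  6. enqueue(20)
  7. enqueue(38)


enqueue(44) -> [44]
dequeue()->44, []
enqueue(31) -> [31]
dequeue()->31, []
enqueue(43) -> [43]
enqueue(20) -> [43, 20]
enqueue(38) -> [43, 20, 38]

Final queue: [43, 20, 38]


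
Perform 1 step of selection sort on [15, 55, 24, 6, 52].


Initial: [15, 55, 24, 6, 52]
Step 1: min=6 at 3
  Swap: [6, 55, 24, 15, 52]

After 1 step: [6, 55, 24, 15, 52]


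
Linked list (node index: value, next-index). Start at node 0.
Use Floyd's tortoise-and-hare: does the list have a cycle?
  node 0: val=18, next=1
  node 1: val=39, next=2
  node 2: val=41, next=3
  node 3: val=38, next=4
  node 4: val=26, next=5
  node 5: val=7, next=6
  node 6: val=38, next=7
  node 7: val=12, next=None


Floyd's tortoise (slow, +1) and hare (fast, +2):
  init: slow=0, fast=0
  step 1: slow=1, fast=2
  step 2: slow=2, fast=4
  step 3: slow=3, fast=6
  step 4: fast 6->7->None, no cycle

Cycle: no


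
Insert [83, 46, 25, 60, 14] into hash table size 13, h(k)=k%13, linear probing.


Insert 83: h=5 -> slot 5
Insert 46: h=7 -> slot 7
Insert 25: h=12 -> slot 12
Insert 60: h=8 -> slot 8
Insert 14: h=1 -> slot 1

Table: [None, 14, None, None, None, 83, None, 46, 60, None, None, None, 25]


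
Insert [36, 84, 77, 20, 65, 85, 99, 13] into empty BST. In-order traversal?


Insert 36: root
Insert 84: R from 36
Insert 77: R from 36 -> L from 84
Insert 20: L from 36
Insert 65: R from 36 -> L from 84 -> L from 77
Insert 85: R from 36 -> R from 84
Insert 99: R from 36 -> R from 84 -> R from 85
Insert 13: L from 36 -> L from 20

In-order: [13, 20, 36, 65, 77, 84, 85, 99]


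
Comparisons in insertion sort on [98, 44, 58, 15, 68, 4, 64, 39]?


Algorithm: insertion sort
Input: [98, 44, 58, 15, 68, 4, 64, 39]
Sorted: [4, 15, 39, 44, 58, 64, 68, 98]

22


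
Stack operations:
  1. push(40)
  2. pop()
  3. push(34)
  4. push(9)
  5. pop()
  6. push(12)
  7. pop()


push(40) -> [40]
pop()->40, []
push(34) -> [34]
push(9) -> [34, 9]
pop()->9, [34]
push(12) -> [34, 12]
pop()->12, [34]

Final stack: [34]


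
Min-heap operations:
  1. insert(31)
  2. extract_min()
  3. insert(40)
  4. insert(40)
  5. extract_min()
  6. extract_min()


insert(31) -> [31]
extract_min()->31, []
insert(40) -> [40]
insert(40) -> [40, 40]
extract_min()->40, [40]
extract_min()->40, []

Final heap: []


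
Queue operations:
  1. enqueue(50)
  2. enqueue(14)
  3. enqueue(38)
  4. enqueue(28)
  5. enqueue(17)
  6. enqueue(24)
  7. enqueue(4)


enqueue(50) -> [50]
enqueue(14) -> [50, 14]
enqueue(38) -> [50, 14, 38]
enqueue(28) -> [50, 14, 38, 28]
enqueue(17) -> [50, 14, 38, 28, 17]
enqueue(24) -> [50, 14, 38, 28, 17, 24]
enqueue(4) -> [50, 14, 38, 28, 17, 24, 4]

Final queue: [50, 14, 38, 28, 17, 24, 4]


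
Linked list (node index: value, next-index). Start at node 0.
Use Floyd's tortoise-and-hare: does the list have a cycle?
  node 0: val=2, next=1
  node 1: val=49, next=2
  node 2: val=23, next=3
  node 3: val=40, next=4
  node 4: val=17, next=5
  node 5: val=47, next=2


Floyd's tortoise (slow, +1) and hare (fast, +2):
  init: slow=0, fast=0
  step 1: slow=1, fast=2
  step 2: slow=2, fast=4
  step 3: slow=3, fast=2
  step 4: slow=4, fast=4
  slow == fast at node 4: cycle detected

Cycle: yes


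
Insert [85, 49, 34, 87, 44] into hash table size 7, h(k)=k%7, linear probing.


Insert 85: h=1 -> slot 1
Insert 49: h=0 -> slot 0
Insert 34: h=6 -> slot 6
Insert 87: h=3 -> slot 3
Insert 44: h=2 -> slot 2

Table: [49, 85, 44, 87, None, None, 34]


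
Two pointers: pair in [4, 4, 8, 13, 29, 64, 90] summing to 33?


lo=0(4)+hi=6(90)=94
lo=0(4)+hi=5(64)=68
lo=0(4)+hi=4(29)=33

Yes: 4+29=33


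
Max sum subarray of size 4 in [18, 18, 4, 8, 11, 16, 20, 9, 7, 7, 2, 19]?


[0:4]: 48
[1:5]: 41
[2:6]: 39
[3:7]: 55
[4:8]: 56
[5:9]: 52
[6:10]: 43
[7:11]: 25
[8:12]: 35

Max: 56 at [4:8]


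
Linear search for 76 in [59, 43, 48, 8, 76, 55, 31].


i=0: 59!=76
i=1: 43!=76
i=2: 48!=76
i=3: 8!=76
i=4: 76==76 found!

Found at 4, 5 comps


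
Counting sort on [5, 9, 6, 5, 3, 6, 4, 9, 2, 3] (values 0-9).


Input: [5, 9, 6, 5, 3, 6, 4, 9, 2, 3]
Counts: [0, 0, 1, 2, 1, 2, 2, 0, 0, 2]

Sorted: [2, 3, 3, 4, 5, 5, 6, 6, 9, 9]


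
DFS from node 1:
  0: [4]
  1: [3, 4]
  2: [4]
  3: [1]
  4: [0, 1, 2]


Visit 1, push [4, 3]
Visit 3, push []
Visit 4, push [2, 0]
Visit 0, push []
Visit 2, push []

DFS order: [1, 3, 4, 0, 2]


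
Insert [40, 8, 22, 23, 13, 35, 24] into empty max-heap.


Insert 40: [40]
Insert 8: [40, 8]
Insert 22: [40, 8, 22]
Insert 23: [40, 23, 22, 8]
Insert 13: [40, 23, 22, 8, 13]
Insert 35: [40, 23, 35, 8, 13, 22]
Insert 24: [40, 23, 35, 8, 13, 22, 24]

Final heap: [40, 23, 35, 8, 13, 22, 24]


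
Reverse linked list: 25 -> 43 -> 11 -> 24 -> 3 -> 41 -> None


Step 1: curr=25, set curr.next=prev(None) | reversed so far: 25
Step 2: curr=43, set curr.next=prev(25) | reversed so far: 43 -> 25
Step 3: curr=11, set curr.next=prev(43) | reversed so far: 11 -> 43 -> 25
Step 4: curr=24, set curr.next=prev(11) | reversed so far: 24 -> 11 -> 43 -> 25
Step 5: curr=3, set curr.next=prev(24) | reversed so far: 3 -> 24 -> 11 -> 43 -> 25
Step 6: curr=41, set curr.next=prev(3) | reversed so far: 41 -> 3 -> 24 -> 11 -> 43 -> 25

41 -> 3 -> 24 -> 11 -> 43 -> 25 -> None


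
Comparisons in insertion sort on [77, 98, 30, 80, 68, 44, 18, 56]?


Algorithm: insertion sort
Input: [77, 98, 30, 80, 68, 44, 18, 56]
Sorted: [18, 30, 44, 56, 68, 77, 80, 98]

25


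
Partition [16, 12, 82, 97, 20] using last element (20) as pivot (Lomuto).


Pivot: 20
  16 <= 20: advance i (no swap)
  12 <= 20: advance i (no swap)
Place pivot at 2: [16, 12, 20, 97, 82]

Partitioned: [16, 12, 20, 97, 82]


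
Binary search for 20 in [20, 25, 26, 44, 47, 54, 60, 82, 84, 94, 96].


Step 1: lo=0, hi=10, mid=5, val=54
Step 2: lo=0, hi=4, mid=2, val=26
Step 3: lo=0, hi=1, mid=0, val=20

Found at index 0


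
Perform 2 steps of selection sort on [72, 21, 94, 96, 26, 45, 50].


Initial: [72, 21, 94, 96, 26, 45, 50]
Step 1: min=21 at 1
  Swap: [21, 72, 94, 96, 26, 45, 50]
Step 2: min=26 at 4
  Swap: [21, 26, 94, 96, 72, 45, 50]

After 2 steps: [21, 26, 94, 96, 72, 45, 50]


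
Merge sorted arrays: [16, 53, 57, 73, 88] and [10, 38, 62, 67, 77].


Take 10 from B
Take 16 from A
Take 38 from B
Take 53 from A
Take 57 from A
Take 62 from B
Take 67 from B
Take 73 from A
Take 77 from B

Merged: [10, 16, 38, 53, 57, 62, 67, 73, 77, 88]


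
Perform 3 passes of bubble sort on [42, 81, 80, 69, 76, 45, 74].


Initial: [42, 81, 80, 69, 76, 45, 74]
Pass 1: [42, 80, 69, 76, 45, 74, 81] (5 swaps)
Pass 2: [42, 69, 76, 45, 74, 80, 81] (4 swaps)
Pass 3: [42, 69, 45, 74, 76, 80, 81] (2 swaps)

After 3 passes: [42, 69, 45, 74, 76, 80, 81]


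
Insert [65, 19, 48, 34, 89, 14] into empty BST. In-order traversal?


Insert 65: root
Insert 19: L from 65
Insert 48: L from 65 -> R from 19
Insert 34: L from 65 -> R from 19 -> L from 48
Insert 89: R from 65
Insert 14: L from 65 -> L from 19

In-order: [14, 19, 34, 48, 65, 89]


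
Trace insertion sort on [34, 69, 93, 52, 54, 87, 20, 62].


Initial: [34, 69, 93, 52, 54, 87, 20, 62]
Insert 69: [34, 69, 93, 52, 54, 87, 20, 62]
Insert 93: [34, 69, 93, 52, 54, 87, 20, 62]
Insert 52: [34, 52, 69, 93, 54, 87, 20, 62]
Insert 54: [34, 52, 54, 69, 93, 87, 20, 62]
Insert 87: [34, 52, 54, 69, 87, 93, 20, 62]
Insert 20: [20, 34, 52, 54, 69, 87, 93, 62]
Insert 62: [20, 34, 52, 54, 62, 69, 87, 93]

Sorted: [20, 34, 52, 54, 62, 69, 87, 93]


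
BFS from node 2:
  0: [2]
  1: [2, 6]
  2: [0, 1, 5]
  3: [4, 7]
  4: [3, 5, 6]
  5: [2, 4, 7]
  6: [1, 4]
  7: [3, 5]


Visit 2, enqueue [0, 1, 5]
Visit 0, enqueue []
Visit 1, enqueue [6]
Visit 5, enqueue [4, 7]
Visit 6, enqueue []
Visit 4, enqueue [3]
Visit 7, enqueue []
Visit 3, enqueue []

BFS order: [2, 0, 1, 5, 6, 4, 7, 3]


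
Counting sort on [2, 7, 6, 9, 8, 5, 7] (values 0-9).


Input: [2, 7, 6, 9, 8, 5, 7]
Counts: [0, 0, 1, 0, 0, 1, 1, 2, 1, 1]

Sorted: [2, 5, 6, 7, 7, 8, 9]


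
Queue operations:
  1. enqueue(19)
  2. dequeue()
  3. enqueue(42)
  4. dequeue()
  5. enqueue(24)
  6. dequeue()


enqueue(19) -> [19]
dequeue()->19, []
enqueue(42) -> [42]
dequeue()->42, []
enqueue(24) -> [24]
dequeue()->24, []

Final queue: []


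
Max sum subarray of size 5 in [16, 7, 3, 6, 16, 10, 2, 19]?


[0:5]: 48
[1:6]: 42
[2:7]: 37
[3:8]: 53

Max: 53 at [3:8]


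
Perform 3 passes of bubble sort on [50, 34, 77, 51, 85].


Initial: [50, 34, 77, 51, 85]
Pass 1: [34, 50, 51, 77, 85] (2 swaps)
Pass 2: [34, 50, 51, 77, 85] (0 swaps)
Pass 3: [34, 50, 51, 77, 85] (0 swaps)

After 3 passes: [34, 50, 51, 77, 85]


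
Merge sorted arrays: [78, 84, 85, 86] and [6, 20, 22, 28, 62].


Take 6 from B
Take 20 from B
Take 22 from B
Take 28 from B
Take 62 from B

Merged: [6, 20, 22, 28, 62, 78, 84, 85, 86]


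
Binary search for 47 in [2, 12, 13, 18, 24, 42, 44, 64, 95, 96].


Step 1: lo=0, hi=9, mid=4, val=24
Step 2: lo=5, hi=9, mid=7, val=64
Step 3: lo=5, hi=6, mid=5, val=42
Step 4: lo=6, hi=6, mid=6, val=44

Not found


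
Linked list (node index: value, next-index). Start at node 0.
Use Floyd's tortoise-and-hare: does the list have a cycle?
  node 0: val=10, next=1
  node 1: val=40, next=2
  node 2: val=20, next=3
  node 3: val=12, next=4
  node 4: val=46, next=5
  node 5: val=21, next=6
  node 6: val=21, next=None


Floyd's tortoise (slow, +1) and hare (fast, +2):
  init: slow=0, fast=0
  step 1: slow=1, fast=2
  step 2: slow=2, fast=4
  step 3: slow=3, fast=6
  step 4: fast -> None, no cycle

Cycle: no


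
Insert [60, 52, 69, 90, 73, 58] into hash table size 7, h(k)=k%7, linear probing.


Insert 60: h=4 -> slot 4
Insert 52: h=3 -> slot 3
Insert 69: h=6 -> slot 6
Insert 90: h=6, 1 probes -> slot 0
Insert 73: h=3, 2 probes -> slot 5
Insert 58: h=2 -> slot 2

Table: [90, None, 58, 52, 60, 73, 69]


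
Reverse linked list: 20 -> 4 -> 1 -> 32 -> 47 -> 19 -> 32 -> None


Step 1: curr=20, set curr.next=prev(None) | reversed so far: 20
Step 2: curr=4, set curr.next=prev(20) | reversed so far: 4 -> 20
Step 3: curr=1, set curr.next=prev(4) | reversed so far: 1 -> 4 -> 20
Step 4: curr=32, set curr.next=prev(1) | reversed so far: 32 -> 1 -> 4 -> 20
Step 5: curr=47, set curr.next=prev(32) | reversed so far: 47 -> 32 -> 1 -> 4 -> 20
Step 6: curr=19, set curr.next=prev(47) | reversed so far: 19 -> 47 -> 32 -> 1 -> 4 -> 20
Step 7: curr=32, set curr.next=prev(19) | reversed so far: 32 -> 19 -> 47 -> 32 -> 1 -> 4 -> 20

32 -> 19 -> 47 -> 32 -> 1 -> 4 -> 20 -> None


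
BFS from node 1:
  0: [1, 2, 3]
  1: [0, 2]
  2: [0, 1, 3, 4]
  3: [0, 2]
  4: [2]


Visit 1, enqueue [0, 2]
Visit 0, enqueue [3]
Visit 2, enqueue [4]
Visit 3, enqueue []
Visit 4, enqueue []

BFS order: [1, 0, 2, 3, 4]


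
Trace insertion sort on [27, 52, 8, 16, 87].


Initial: [27, 52, 8, 16, 87]
Insert 52: [27, 52, 8, 16, 87]
Insert 8: [8, 27, 52, 16, 87]
Insert 16: [8, 16, 27, 52, 87]
Insert 87: [8, 16, 27, 52, 87]

Sorted: [8, 16, 27, 52, 87]


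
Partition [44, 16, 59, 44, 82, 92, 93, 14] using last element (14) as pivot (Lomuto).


Pivot: 14
Place pivot at 0: [14, 16, 59, 44, 82, 92, 93, 44]

Partitioned: [14, 16, 59, 44, 82, 92, 93, 44]


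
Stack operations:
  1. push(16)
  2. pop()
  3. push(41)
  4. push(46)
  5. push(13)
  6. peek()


push(16) -> [16]
pop()->16, []
push(41) -> [41]
push(46) -> [41, 46]
push(13) -> [41, 46, 13]
peek()->13

Final stack: [41, 46, 13]


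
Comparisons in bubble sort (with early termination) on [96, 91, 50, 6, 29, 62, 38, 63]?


Algorithm: bubble sort (with early termination)
Input: [96, 91, 50, 6, 29, 62, 38, 63]
Sorted: [6, 29, 38, 50, 62, 63, 91, 96]

25


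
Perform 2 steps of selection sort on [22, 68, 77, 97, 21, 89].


Initial: [22, 68, 77, 97, 21, 89]
Step 1: min=21 at 4
  Swap: [21, 68, 77, 97, 22, 89]
Step 2: min=22 at 4
  Swap: [21, 22, 77, 97, 68, 89]

After 2 steps: [21, 22, 77, 97, 68, 89]


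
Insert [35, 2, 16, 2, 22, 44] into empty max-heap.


Insert 35: [35]
Insert 2: [35, 2]
Insert 16: [35, 2, 16]
Insert 2: [35, 2, 16, 2]
Insert 22: [35, 22, 16, 2, 2]
Insert 44: [44, 22, 35, 2, 2, 16]

Final heap: [44, 22, 35, 2, 2, 16]


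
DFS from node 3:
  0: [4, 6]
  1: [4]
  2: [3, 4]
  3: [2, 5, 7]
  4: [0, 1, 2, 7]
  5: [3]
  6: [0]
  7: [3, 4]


Visit 3, push [7, 5, 2]
Visit 2, push [4]
Visit 4, push [7, 1, 0]
Visit 0, push [6]
Visit 6, push []
Visit 1, push []
Visit 7, push []
Visit 5, push []

DFS order: [3, 2, 4, 0, 6, 1, 7, 5]


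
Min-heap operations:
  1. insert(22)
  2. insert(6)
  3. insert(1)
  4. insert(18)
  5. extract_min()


insert(22) -> [22]
insert(6) -> [6, 22]
insert(1) -> [1, 22, 6]
insert(18) -> [1, 18, 6, 22]
extract_min()->1, [6, 18, 22]

Final heap: [6, 18, 22]


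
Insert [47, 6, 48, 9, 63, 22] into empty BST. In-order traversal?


Insert 47: root
Insert 6: L from 47
Insert 48: R from 47
Insert 9: L from 47 -> R from 6
Insert 63: R from 47 -> R from 48
Insert 22: L from 47 -> R from 6 -> R from 9

In-order: [6, 9, 22, 47, 48, 63]


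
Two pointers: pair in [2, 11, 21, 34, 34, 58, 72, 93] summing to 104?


lo=0(2)+hi=7(93)=95
lo=1(11)+hi=7(93)=104

Yes: 11+93=104


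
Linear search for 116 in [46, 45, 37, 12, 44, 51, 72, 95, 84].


i=0: 46!=116
i=1: 45!=116
i=2: 37!=116
i=3: 12!=116
i=4: 44!=116
i=5: 51!=116
i=6: 72!=116
i=7: 95!=116
i=8: 84!=116

Not found, 9 comps


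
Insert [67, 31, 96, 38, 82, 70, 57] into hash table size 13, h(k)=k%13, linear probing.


Insert 67: h=2 -> slot 2
Insert 31: h=5 -> slot 5
Insert 96: h=5, 1 probes -> slot 6
Insert 38: h=12 -> slot 12
Insert 82: h=4 -> slot 4
Insert 70: h=5, 2 probes -> slot 7
Insert 57: h=5, 3 probes -> slot 8

Table: [None, None, 67, None, 82, 31, 96, 70, 57, None, None, None, 38]


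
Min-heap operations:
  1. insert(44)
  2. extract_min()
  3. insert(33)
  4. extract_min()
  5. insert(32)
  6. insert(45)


insert(44) -> [44]
extract_min()->44, []
insert(33) -> [33]
extract_min()->33, []
insert(32) -> [32]
insert(45) -> [32, 45]

Final heap: [32, 45]


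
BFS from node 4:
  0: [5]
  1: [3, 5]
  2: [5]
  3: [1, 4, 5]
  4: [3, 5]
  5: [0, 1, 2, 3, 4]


Visit 4, enqueue [3, 5]
Visit 3, enqueue [1]
Visit 5, enqueue [0, 2]
Visit 1, enqueue []
Visit 0, enqueue []
Visit 2, enqueue []

BFS order: [4, 3, 5, 1, 0, 2]


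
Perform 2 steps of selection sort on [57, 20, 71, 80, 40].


Initial: [57, 20, 71, 80, 40]
Step 1: min=20 at 1
  Swap: [20, 57, 71, 80, 40]
Step 2: min=40 at 4
  Swap: [20, 40, 71, 80, 57]

After 2 steps: [20, 40, 71, 80, 57]


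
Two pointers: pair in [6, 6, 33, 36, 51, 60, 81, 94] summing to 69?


lo=0(6)+hi=7(94)=100
lo=0(6)+hi=6(81)=87
lo=0(6)+hi=5(60)=66
lo=1(6)+hi=5(60)=66
lo=2(33)+hi=5(60)=93
lo=2(33)+hi=4(51)=84
lo=2(33)+hi=3(36)=69

Yes: 33+36=69


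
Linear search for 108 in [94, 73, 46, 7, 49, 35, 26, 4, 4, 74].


i=0: 94!=108
i=1: 73!=108
i=2: 46!=108
i=3: 7!=108
i=4: 49!=108
i=5: 35!=108
i=6: 26!=108
i=7: 4!=108
i=8: 4!=108
i=9: 74!=108

Not found, 10 comps


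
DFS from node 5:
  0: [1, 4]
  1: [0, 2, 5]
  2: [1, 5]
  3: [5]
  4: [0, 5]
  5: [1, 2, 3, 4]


Visit 5, push [4, 3, 2, 1]
Visit 1, push [2, 0]
Visit 0, push [4]
Visit 4, push []
Visit 2, push []
Visit 3, push []

DFS order: [5, 1, 0, 4, 2, 3]


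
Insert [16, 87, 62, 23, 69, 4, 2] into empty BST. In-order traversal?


Insert 16: root
Insert 87: R from 16
Insert 62: R from 16 -> L from 87
Insert 23: R from 16 -> L from 87 -> L from 62
Insert 69: R from 16 -> L from 87 -> R from 62
Insert 4: L from 16
Insert 2: L from 16 -> L from 4

In-order: [2, 4, 16, 23, 62, 69, 87]


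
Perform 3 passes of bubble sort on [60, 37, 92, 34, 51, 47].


Initial: [60, 37, 92, 34, 51, 47]
Pass 1: [37, 60, 34, 51, 47, 92] (4 swaps)
Pass 2: [37, 34, 51, 47, 60, 92] (3 swaps)
Pass 3: [34, 37, 47, 51, 60, 92] (2 swaps)

After 3 passes: [34, 37, 47, 51, 60, 92]


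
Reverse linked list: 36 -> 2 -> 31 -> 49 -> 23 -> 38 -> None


Step 1: curr=36, set curr.next=prev(None) | reversed so far: 36
Step 2: curr=2, set curr.next=prev(36) | reversed so far: 2 -> 36
Step 3: curr=31, set curr.next=prev(2) | reversed so far: 31 -> 2 -> 36
Step 4: curr=49, set curr.next=prev(31) | reversed so far: 49 -> 31 -> 2 -> 36
Step 5: curr=23, set curr.next=prev(49) | reversed so far: 23 -> 49 -> 31 -> 2 -> 36
Step 6: curr=38, set curr.next=prev(23) | reversed so far: 38 -> 23 -> 49 -> 31 -> 2 -> 36

38 -> 23 -> 49 -> 31 -> 2 -> 36 -> None


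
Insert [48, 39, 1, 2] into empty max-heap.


Insert 48: [48]
Insert 39: [48, 39]
Insert 1: [48, 39, 1]
Insert 2: [48, 39, 1, 2]

Final heap: [48, 39, 1, 2]


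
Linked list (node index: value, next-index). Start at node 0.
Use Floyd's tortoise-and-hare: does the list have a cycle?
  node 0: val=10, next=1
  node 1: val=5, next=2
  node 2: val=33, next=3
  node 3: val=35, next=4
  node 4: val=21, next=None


Floyd's tortoise (slow, +1) and hare (fast, +2):
  init: slow=0, fast=0
  step 1: slow=1, fast=2
  step 2: slow=2, fast=4
  step 3: fast -> None, no cycle

Cycle: no


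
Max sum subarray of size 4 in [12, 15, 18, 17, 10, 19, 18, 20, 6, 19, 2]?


[0:4]: 62
[1:5]: 60
[2:6]: 64
[3:7]: 64
[4:8]: 67
[5:9]: 63
[6:10]: 63
[7:11]: 47

Max: 67 at [4:8]


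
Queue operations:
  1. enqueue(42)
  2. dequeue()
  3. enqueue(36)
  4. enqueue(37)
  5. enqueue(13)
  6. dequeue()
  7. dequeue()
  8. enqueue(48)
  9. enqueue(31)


enqueue(42) -> [42]
dequeue()->42, []
enqueue(36) -> [36]
enqueue(37) -> [36, 37]
enqueue(13) -> [36, 37, 13]
dequeue()->36, [37, 13]
dequeue()->37, [13]
enqueue(48) -> [13, 48]
enqueue(31) -> [13, 48, 31]

Final queue: [13, 48, 31]


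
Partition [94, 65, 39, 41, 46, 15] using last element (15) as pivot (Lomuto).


Pivot: 15
Place pivot at 0: [15, 65, 39, 41, 46, 94]

Partitioned: [15, 65, 39, 41, 46, 94]


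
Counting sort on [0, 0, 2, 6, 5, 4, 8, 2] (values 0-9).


Input: [0, 0, 2, 6, 5, 4, 8, 2]
Counts: [2, 0, 2, 0, 1, 1, 1, 0, 1, 0]

Sorted: [0, 0, 2, 2, 4, 5, 6, 8]


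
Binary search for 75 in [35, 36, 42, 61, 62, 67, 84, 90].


Step 1: lo=0, hi=7, mid=3, val=61
Step 2: lo=4, hi=7, mid=5, val=67
Step 3: lo=6, hi=7, mid=6, val=84

Not found


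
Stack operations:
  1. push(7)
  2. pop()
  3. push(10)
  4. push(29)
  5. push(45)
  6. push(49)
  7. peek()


push(7) -> [7]
pop()->7, []
push(10) -> [10]
push(29) -> [10, 29]
push(45) -> [10, 29, 45]
push(49) -> [10, 29, 45, 49]
peek()->49

Final stack: [10, 29, 45, 49]


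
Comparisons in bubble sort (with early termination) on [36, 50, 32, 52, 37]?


Algorithm: bubble sort (with early termination)
Input: [36, 50, 32, 52, 37]
Sorted: [32, 36, 37, 50, 52]

9


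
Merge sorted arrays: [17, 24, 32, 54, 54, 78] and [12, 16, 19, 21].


Take 12 from B
Take 16 from B
Take 17 from A
Take 19 from B
Take 21 from B

Merged: [12, 16, 17, 19, 21, 24, 32, 54, 54, 78]


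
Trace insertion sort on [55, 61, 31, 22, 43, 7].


Initial: [55, 61, 31, 22, 43, 7]
Insert 61: [55, 61, 31, 22, 43, 7]
Insert 31: [31, 55, 61, 22, 43, 7]
Insert 22: [22, 31, 55, 61, 43, 7]
Insert 43: [22, 31, 43, 55, 61, 7]
Insert 7: [7, 22, 31, 43, 55, 61]

Sorted: [7, 22, 31, 43, 55, 61]


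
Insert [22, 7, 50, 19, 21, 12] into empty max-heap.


Insert 22: [22]
Insert 7: [22, 7]
Insert 50: [50, 7, 22]
Insert 19: [50, 19, 22, 7]
Insert 21: [50, 21, 22, 7, 19]
Insert 12: [50, 21, 22, 7, 19, 12]

Final heap: [50, 21, 22, 7, 19, 12]


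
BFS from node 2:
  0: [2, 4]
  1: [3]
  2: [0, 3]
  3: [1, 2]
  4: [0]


Visit 2, enqueue [0, 3]
Visit 0, enqueue [4]
Visit 3, enqueue [1]
Visit 4, enqueue []
Visit 1, enqueue []

BFS order: [2, 0, 3, 4, 1]


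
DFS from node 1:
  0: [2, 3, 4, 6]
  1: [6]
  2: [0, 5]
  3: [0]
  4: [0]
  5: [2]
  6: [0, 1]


Visit 1, push [6]
Visit 6, push [0]
Visit 0, push [4, 3, 2]
Visit 2, push [5]
Visit 5, push []
Visit 3, push []
Visit 4, push []

DFS order: [1, 6, 0, 2, 5, 3, 4]


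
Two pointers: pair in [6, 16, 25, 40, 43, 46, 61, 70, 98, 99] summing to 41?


lo=0(6)+hi=9(99)=105
lo=0(6)+hi=8(98)=104
lo=0(6)+hi=7(70)=76
lo=0(6)+hi=6(61)=67
lo=0(6)+hi=5(46)=52
lo=0(6)+hi=4(43)=49
lo=0(6)+hi=3(40)=46
lo=0(6)+hi=2(25)=31
lo=1(16)+hi=2(25)=41

Yes: 16+25=41


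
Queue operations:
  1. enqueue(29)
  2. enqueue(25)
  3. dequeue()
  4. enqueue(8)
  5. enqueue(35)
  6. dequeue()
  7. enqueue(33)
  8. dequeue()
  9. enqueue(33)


enqueue(29) -> [29]
enqueue(25) -> [29, 25]
dequeue()->29, [25]
enqueue(8) -> [25, 8]
enqueue(35) -> [25, 8, 35]
dequeue()->25, [8, 35]
enqueue(33) -> [8, 35, 33]
dequeue()->8, [35, 33]
enqueue(33) -> [35, 33, 33]

Final queue: [35, 33, 33]


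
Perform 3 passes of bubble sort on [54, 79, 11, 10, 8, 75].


Initial: [54, 79, 11, 10, 8, 75]
Pass 1: [54, 11, 10, 8, 75, 79] (4 swaps)
Pass 2: [11, 10, 8, 54, 75, 79] (3 swaps)
Pass 3: [10, 8, 11, 54, 75, 79] (2 swaps)

After 3 passes: [10, 8, 11, 54, 75, 79]


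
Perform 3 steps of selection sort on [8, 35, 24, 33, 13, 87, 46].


Initial: [8, 35, 24, 33, 13, 87, 46]
Step 1: min=8 at 0
  Swap: [8, 35, 24, 33, 13, 87, 46]
Step 2: min=13 at 4
  Swap: [8, 13, 24, 33, 35, 87, 46]
Step 3: min=24 at 2
  Swap: [8, 13, 24, 33, 35, 87, 46]

After 3 steps: [8, 13, 24, 33, 35, 87, 46]


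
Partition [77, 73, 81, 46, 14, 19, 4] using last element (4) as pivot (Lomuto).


Pivot: 4
Place pivot at 0: [4, 73, 81, 46, 14, 19, 77]

Partitioned: [4, 73, 81, 46, 14, 19, 77]


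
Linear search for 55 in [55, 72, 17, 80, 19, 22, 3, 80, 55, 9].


i=0: 55==55 found!

Found at 0, 1 comps


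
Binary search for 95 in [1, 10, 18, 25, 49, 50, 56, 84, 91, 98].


Step 1: lo=0, hi=9, mid=4, val=49
Step 2: lo=5, hi=9, mid=7, val=84
Step 3: lo=8, hi=9, mid=8, val=91
Step 4: lo=9, hi=9, mid=9, val=98

Not found


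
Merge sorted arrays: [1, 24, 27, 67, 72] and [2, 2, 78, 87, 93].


Take 1 from A
Take 2 from B
Take 2 from B
Take 24 from A
Take 27 from A
Take 67 from A
Take 72 from A

Merged: [1, 2, 2, 24, 27, 67, 72, 78, 87, 93]


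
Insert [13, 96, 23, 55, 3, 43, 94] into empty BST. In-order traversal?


Insert 13: root
Insert 96: R from 13
Insert 23: R from 13 -> L from 96
Insert 55: R from 13 -> L from 96 -> R from 23
Insert 3: L from 13
Insert 43: R from 13 -> L from 96 -> R from 23 -> L from 55
Insert 94: R from 13 -> L from 96 -> R from 23 -> R from 55

In-order: [3, 13, 23, 43, 55, 94, 96]


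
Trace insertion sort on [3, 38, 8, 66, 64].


Initial: [3, 38, 8, 66, 64]
Insert 38: [3, 38, 8, 66, 64]
Insert 8: [3, 8, 38, 66, 64]
Insert 66: [3, 8, 38, 66, 64]
Insert 64: [3, 8, 38, 64, 66]

Sorted: [3, 8, 38, 64, 66]


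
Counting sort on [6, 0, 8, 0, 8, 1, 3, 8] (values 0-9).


Input: [6, 0, 8, 0, 8, 1, 3, 8]
Counts: [2, 1, 0, 1, 0, 0, 1, 0, 3, 0]

Sorted: [0, 0, 1, 3, 6, 8, 8, 8]


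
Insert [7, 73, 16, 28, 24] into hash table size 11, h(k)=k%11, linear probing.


Insert 7: h=7 -> slot 7
Insert 73: h=7, 1 probes -> slot 8
Insert 16: h=5 -> slot 5
Insert 28: h=6 -> slot 6
Insert 24: h=2 -> slot 2

Table: [None, None, 24, None, None, 16, 28, 7, 73, None, None]


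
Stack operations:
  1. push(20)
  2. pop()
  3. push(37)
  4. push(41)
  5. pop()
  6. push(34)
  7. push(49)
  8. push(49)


push(20) -> [20]
pop()->20, []
push(37) -> [37]
push(41) -> [37, 41]
pop()->41, [37]
push(34) -> [37, 34]
push(49) -> [37, 34, 49]
push(49) -> [37, 34, 49, 49]

Final stack: [37, 34, 49, 49]


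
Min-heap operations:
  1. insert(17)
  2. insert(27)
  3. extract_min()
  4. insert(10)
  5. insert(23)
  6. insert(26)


insert(17) -> [17]
insert(27) -> [17, 27]
extract_min()->17, [27]
insert(10) -> [10, 27]
insert(23) -> [10, 27, 23]
insert(26) -> [10, 26, 23, 27]

Final heap: [10, 26, 23, 27]


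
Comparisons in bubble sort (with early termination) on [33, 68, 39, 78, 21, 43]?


Algorithm: bubble sort (with early termination)
Input: [33, 68, 39, 78, 21, 43]
Sorted: [21, 33, 39, 43, 68, 78]

15


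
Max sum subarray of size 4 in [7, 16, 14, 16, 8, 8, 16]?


[0:4]: 53
[1:5]: 54
[2:6]: 46
[3:7]: 48

Max: 54 at [1:5]


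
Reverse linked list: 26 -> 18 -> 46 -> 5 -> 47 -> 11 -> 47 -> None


Step 1: curr=26, set curr.next=prev(None) | reversed so far: 26
Step 2: curr=18, set curr.next=prev(26) | reversed so far: 18 -> 26
Step 3: curr=46, set curr.next=prev(18) | reversed so far: 46 -> 18 -> 26
Step 4: curr=5, set curr.next=prev(46) | reversed so far: 5 -> 46 -> 18 -> 26
Step 5: curr=47, set curr.next=prev(5) | reversed so far: 47 -> 5 -> 46 -> 18 -> 26
Step 6: curr=11, set curr.next=prev(47) | reversed so far: 11 -> 47 -> 5 -> 46 -> 18 -> 26
Step 7: curr=47, set curr.next=prev(11) | reversed so far: 47 -> 11 -> 47 -> 5 -> 46 -> 18 -> 26

47 -> 11 -> 47 -> 5 -> 46 -> 18 -> 26 -> None


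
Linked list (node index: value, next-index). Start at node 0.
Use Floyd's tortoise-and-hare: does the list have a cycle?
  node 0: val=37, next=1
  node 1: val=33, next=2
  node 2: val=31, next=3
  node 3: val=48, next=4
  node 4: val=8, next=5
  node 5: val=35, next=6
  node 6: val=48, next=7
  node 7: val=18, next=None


Floyd's tortoise (slow, +1) and hare (fast, +2):
  init: slow=0, fast=0
  step 1: slow=1, fast=2
  step 2: slow=2, fast=4
  step 3: slow=3, fast=6
  step 4: fast 6->7->None, no cycle

Cycle: no


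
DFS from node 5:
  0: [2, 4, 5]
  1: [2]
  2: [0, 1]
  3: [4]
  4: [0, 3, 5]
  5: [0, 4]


Visit 5, push [4, 0]
Visit 0, push [4, 2]
Visit 2, push [1]
Visit 1, push []
Visit 4, push [3]
Visit 3, push []

DFS order: [5, 0, 2, 1, 4, 3]


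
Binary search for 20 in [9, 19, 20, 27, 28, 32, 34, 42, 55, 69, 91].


Step 1: lo=0, hi=10, mid=5, val=32
Step 2: lo=0, hi=4, mid=2, val=20

Found at index 2


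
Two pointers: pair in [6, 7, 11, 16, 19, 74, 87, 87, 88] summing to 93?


lo=0(6)+hi=8(88)=94
lo=0(6)+hi=7(87)=93

Yes: 6+87=93


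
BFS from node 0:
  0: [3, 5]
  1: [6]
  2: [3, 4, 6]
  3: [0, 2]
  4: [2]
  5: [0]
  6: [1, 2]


Visit 0, enqueue [3, 5]
Visit 3, enqueue [2]
Visit 5, enqueue []
Visit 2, enqueue [4, 6]
Visit 4, enqueue []
Visit 6, enqueue [1]
Visit 1, enqueue []

BFS order: [0, 3, 5, 2, 4, 6, 1]


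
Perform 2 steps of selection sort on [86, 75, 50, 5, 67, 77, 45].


Initial: [86, 75, 50, 5, 67, 77, 45]
Step 1: min=5 at 3
  Swap: [5, 75, 50, 86, 67, 77, 45]
Step 2: min=45 at 6
  Swap: [5, 45, 50, 86, 67, 77, 75]

After 2 steps: [5, 45, 50, 86, 67, 77, 75]


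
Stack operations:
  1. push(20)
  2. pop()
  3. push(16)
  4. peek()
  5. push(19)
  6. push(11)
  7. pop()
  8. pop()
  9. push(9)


push(20) -> [20]
pop()->20, []
push(16) -> [16]
peek()->16
push(19) -> [16, 19]
push(11) -> [16, 19, 11]
pop()->11, [16, 19]
pop()->19, [16]
push(9) -> [16, 9]

Final stack: [16, 9]


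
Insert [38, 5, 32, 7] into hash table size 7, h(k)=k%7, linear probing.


Insert 38: h=3 -> slot 3
Insert 5: h=5 -> slot 5
Insert 32: h=4 -> slot 4
Insert 7: h=0 -> slot 0

Table: [7, None, None, 38, 32, 5, None]


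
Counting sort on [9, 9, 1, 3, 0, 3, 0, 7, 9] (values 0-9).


Input: [9, 9, 1, 3, 0, 3, 0, 7, 9]
Counts: [2, 1, 0, 2, 0, 0, 0, 1, 0, 3]

Sorted: [0, 0, 1, 3, 3, 7, 9, 9, 9]


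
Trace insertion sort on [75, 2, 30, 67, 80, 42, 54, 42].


Initial: [75, 2, 30, 67, 80, 42, 54, 42]
Insert 2: [2, 75, 30, 67, 80, 42, 54, 42]
Insert 30: [2, 30, 75, 67, 80, 42, 54, 42]
Insert 67: [2, 30, 67, 75, 80, 42, 54, 42]
Insert 80: [2, 30, 67, 75, 80, 42, 54, 42]
Insert 42: [2, 30, 42, 67, 75, 80, 54, 42]
Insert 54: [2, 30, 42, 54, 67, 75, 80, 42]
Insert 42: [2, 30, 42, 42, 54, 67, 75, 80]

Sorted: [2, 30, 42, 42, 54, 67, 75, 80]


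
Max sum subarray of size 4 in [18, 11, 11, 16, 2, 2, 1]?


[0:4]: 56
[1:5]: 40
[2:6]: 31
[3:7]: 21

Max: 56 at [0:4]


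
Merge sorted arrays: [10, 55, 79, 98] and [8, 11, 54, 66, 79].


Take 8 from B
Take 10 from A
Take 11 from B
Take 54 from B
Take 55 from A
Take 66 from B
Take 79 from A
Take 79 from B

Merged: [8, 10, 11, 54, 55, 66, 79, 79, 98]


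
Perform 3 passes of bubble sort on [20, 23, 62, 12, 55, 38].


Initial: [20, 23, 62, 12, 55, 38]
Pass 1: [20, 23, 12, 55, 38, 62] (3 swaps)
Pass 2: [20, 12, 23, 38, 55, 62] (2 swaps)
Pass 3: [12, 20, 23, 38, 55, 62] (1 swaps)

After 3 passes: [12, 20, 23, 38, 55, 62]


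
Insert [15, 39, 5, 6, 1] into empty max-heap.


Insert 15: [15]
Insert 39: [39, 15]
Insert 5: [39, 15, 5]
Insert 6: [39, 15, 5, 6]
Insert 1: [39, 15, 5, 6, 1]

Final heap: [39, 15, 5, 6, 1]


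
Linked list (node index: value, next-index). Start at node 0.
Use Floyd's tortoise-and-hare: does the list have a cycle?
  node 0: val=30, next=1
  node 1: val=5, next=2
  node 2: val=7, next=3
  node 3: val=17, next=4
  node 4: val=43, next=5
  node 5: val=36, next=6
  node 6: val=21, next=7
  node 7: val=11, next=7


Floyd's tortoise (slow, +1) and hare (fast, +2):
  init: slow=0, fast=0
  step 1: slow=1, fast=2
  step 2: slow=2, fast=4
  step 3: slow=3, fast=6
  step 4: slow=4, fast=7
  step 5: slow=5, fast=7
  step 6: slow=6, fast=7
  step 7: slow=7, fast=7
  slow == fast at node 7: cycle detected

Cycle: yes


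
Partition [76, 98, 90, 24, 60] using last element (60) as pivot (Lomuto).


Pivot: 60
  24 <= 60: swap -> [24, 98, 90, 76, 60]
Place pivot at 1: [24, 60, 90, 76, 98]

Partitioned: [24, 60, 90, 76, 98]


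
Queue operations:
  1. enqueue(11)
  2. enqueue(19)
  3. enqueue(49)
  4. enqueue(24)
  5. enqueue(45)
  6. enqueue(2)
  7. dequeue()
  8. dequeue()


enqueue(11) -> [11]
enqueue(19) -> [11, 19]
enqueue(49) -> [11, 19, 49]
enqueue(24) -> [11, 19, 49, 24]
enqueue(45) -> [11, 19, 49, 24, 45]
enqueue(2) -> [11, 19, 49, 24, 45, 2]
dequeue()->11, [19, 49, 24, 45, 2]
dequeue()->19, [49, 24, 45, 2]

Final queue: [49, 24, 45, 2]


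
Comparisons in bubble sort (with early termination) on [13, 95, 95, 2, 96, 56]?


Algorithm: bubble sort (with early termination)
Input: [13, 95, 95, 2, 96, 56]
Sorted: [2, 13, 56, 95, 95, 96]

14


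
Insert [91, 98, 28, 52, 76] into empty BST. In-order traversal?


Insert 91: root
Insert 98: R from 91
Insert 28: L from 91
Insert 52: L from 91 -> R from 28
Insert 76: L from 91 -> R from 28 -> R from 52

In-order: [28, 52, 76, 91, 98]


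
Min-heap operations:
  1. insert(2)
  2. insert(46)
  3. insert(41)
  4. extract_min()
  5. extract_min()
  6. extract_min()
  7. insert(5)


insert(2) -> [2]
insert(46) -> [2, 46]
insert(41) -> [2, 46, 41]
extract_min()->2, [41, 46]
extract_min()->41, [46]
extract_min()->46, []
insert(5) -> [5]

Final heap: [5]


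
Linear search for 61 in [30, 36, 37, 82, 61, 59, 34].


i=0: 30!=61
i=1: 36!=61
i=2: 37!=61
i=3: 82!=61
i=4: 61==61 found!

Found at 4, 5 comps


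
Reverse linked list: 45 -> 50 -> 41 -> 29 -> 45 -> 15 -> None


Step 1: curr=45, set curr.next=prev(None) | reversed so far: 45
Step 2: curr=50, set curr.next=prev(45) | reversed so far: 50 -> 45
Step 3: curr=41, set curr.next=prev(50) | reversed so far: 41 -> 50 -> 45
Step 4: curr=29, set curr.next=prev(41) | reversed so far: 29 -> 41 -> 50 -> 45
Step 5: curr=45, set curr.next=prev(29) | reversed so far: 45 -> 29 -> 41 -> 50 -> 45
Step 6: curr=15, set curr.next=prev(45) | reversed so far: 15 -> 45 -> 29 -> 41 -> 50 -> 45

15 -> 45 -> 29 -> 41 -> 50 -> 45 -> None
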